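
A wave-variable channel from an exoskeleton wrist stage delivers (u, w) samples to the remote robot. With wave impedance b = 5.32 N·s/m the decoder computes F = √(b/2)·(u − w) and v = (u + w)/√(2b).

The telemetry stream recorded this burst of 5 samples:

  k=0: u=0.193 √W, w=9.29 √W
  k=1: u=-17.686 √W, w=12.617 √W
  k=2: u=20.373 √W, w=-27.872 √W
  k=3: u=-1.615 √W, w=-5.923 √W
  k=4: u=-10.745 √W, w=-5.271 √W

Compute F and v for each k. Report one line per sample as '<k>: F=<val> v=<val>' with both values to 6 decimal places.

k=0: u−w=-9.097000, u+w=9.483000; √(b/2)=1.630951, √(2b)=3.261901; F=1.630951×(-9.097)=-14.836758, v=9.483000/3.261901=2.907200
k=1: u−w=-30.303000, u+w=-5.069000; √(b/2)=1.630951, √(2b)=3.261901; F=1.630951×(-30.303)=-49.422697, v=-5.069000/3.261901=-1.554002
k=2: u−w=48.245000, u+w=-7.499000; √(b/2)=1.630951, √(2b)=3.261901; F=1.630951×48.245=78.685214, v=-7.499000/3.261901=-2.298966
k=3: u−w=4.308000, u+w=-7.538000; √(b/2)=1.630951, √(2b)=3.261901; F=1.630951×4.308=7.026135, v=-7.538000/3.261901=-2.310922
k=4: u−w=-5.474000, u+w=-16.016000; √(b/2)=1.630951, √(2b)=3.261901; F=1.630951×(-5.474)=-8.927824, v=-16.016000/3.261901=-4.910020

0: F=-14.836758 v=2.907200
1: F=-49.422697 v=-1.554002
2: F=78.685214 v=-2.298966
3: F=7.026135 v=-2.310922
4: F=-8.927824 v=-4.910020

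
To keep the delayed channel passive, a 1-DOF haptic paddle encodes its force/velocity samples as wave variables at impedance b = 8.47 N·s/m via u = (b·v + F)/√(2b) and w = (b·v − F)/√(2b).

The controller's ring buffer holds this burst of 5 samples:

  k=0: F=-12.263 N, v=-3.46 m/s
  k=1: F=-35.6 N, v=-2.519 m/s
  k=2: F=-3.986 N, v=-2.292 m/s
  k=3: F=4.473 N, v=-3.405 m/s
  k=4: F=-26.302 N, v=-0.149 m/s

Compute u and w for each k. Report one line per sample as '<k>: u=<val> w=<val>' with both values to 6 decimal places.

k=0: b·v=8.47×(-3.46)=-29.306200; √(2b)=4.115823; u=(-29.306200+(-12.263))/4.115823=-10.099851, w=(-29.306200−(-12.263))/4.115823=-4.140897
k=1: b·v=8.47×(-2.519)=-21.335930; √(2b)=4.115823; u=(-21.335930+(-35.6))/4.115823=-13.833425, w=(-21.335930−(-35.6))/4.115823=3.465666
k=2: b·v=8.47×(-2.292)=-19.413240; √(2b)=4.115823; u=(-19.413240+(-3.986))/4.115823=-5.685191, w=(-19.413240−(-3.986))/4.115823=-3.748276
k=3: b·v=8.47×(-3.405)=-28.840350; √(2b)=4.115823; u=(-28.840350+4.473)/4.115823=-5.920407, w=(-28.840350−4.473)/4.115823=-8.093970
k=4: b·v=8.47×(-0.149)=-1.262030; √(2b)=4.115823; u=(-1.262030+(-26.302))/4.115823=-6.697088, w=(-1.262030−(-26.302))/4.115823=6.083830

0: u=-10.099851 w=-4.140897
1: u=-13.833425 w=3.465666
2: u=-5.685191 w=-3.748276
3: u=-5.920407 w=-8.093970
4: u=-6.697088 w=6.083830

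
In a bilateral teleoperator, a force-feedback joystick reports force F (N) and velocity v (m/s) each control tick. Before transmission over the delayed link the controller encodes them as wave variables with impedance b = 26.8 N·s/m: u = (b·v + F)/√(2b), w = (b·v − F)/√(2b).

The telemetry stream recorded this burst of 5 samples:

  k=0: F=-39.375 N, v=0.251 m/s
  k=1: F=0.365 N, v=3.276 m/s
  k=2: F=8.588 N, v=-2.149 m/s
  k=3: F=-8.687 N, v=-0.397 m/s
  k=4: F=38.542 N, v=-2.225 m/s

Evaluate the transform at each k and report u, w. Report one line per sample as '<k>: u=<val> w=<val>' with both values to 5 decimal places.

k=0: b·v=26.8×0.251=6.72680; √(2b)=7.32120; u=(6.72680+(-39.375))/7.32120=-4.45940, w=(6.72680−(-39.375))/7.32120=6.29703
k=1: b·v=26.8×3.276=87.79680; √(2b)=7.32120; u=(87.79680+0.365)/7.32120=12.04198, w=(87.79680−0.365)/7.32120=11.94227
k=2: b·v=26.8×(-2.149)=-57.59320; √(2b)=7.32120; u=(-57.59320+8.588)/7.32120=-6.69360, w=(-57.59320−8.588)/7.32120=-9.03966
k=3: b·v=26.8×(-0.397)=-10.63960; √(2b)=7.32120; u=(-10.63960+(-8.687))/7.32120=-2.63981, w=(-10.63960−(-8.687))/7.32120=-0.26670
k=4: b·v=26.8×(-2.225)=-59.63000; √(2b)=7.32120; u=(-59.63000+38.542)/7.32120=-2.88040, w=(-59.63000−38.542)/7.32120=-13.40927

0: u=-4.45940 w=6.29703
1: u=12.04198 w=11.94227
2: u=-6.69360 w=-9.03966
3: u=-2.63981 w=-0.26670
4: u=-2.88040 w=-13.40927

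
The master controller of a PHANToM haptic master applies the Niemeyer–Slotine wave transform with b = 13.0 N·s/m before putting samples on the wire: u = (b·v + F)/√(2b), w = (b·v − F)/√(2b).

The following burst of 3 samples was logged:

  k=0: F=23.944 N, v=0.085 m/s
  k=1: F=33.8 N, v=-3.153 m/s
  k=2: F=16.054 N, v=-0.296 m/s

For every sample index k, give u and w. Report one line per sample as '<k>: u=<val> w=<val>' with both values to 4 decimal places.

0: u=4.9125 w=-4.4791
1: u=-1.4099 w=-14.6673
2: u=2.3938 w=-3.9031

k=0: b·v=13.0×0.085=1.1050; √(2b)=5.0990; u=(1.1050+23.944)/5.0990=4.9125, w=(1.1050−23.944)/5.0990=-4.4791
k=1: b·v=13.0×(-3.153)=-40.9890; √(2b)=5.0990; u=(-40.9890+33.8)/5.0990=-1.4099, w=(-40.9890−33.8)/5.0990=-14.6673
k=2: b·v=13.0×(-0.296)=-3.8480; √(2b)=5.0990; u=(-3.8480+16.054)/5.0990=2.3938, w=(-3.8480−16.054)/5.0990=-3.9031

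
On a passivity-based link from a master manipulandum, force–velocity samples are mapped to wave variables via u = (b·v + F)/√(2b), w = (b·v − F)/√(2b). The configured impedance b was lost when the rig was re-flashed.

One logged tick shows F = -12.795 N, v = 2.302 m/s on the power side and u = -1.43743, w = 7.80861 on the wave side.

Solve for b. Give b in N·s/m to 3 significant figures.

u + w = 6.37118;  u + w = √(2b)·v, so √(2b) = 6.37118/2.302 = 2.76767.
b = (√(2b))²/2 = 7.66001/2 = 3.83000.
(Check via u − w = 2F/√(2b): u − w = -9.24604, 2F/√(2b) = -9.24604.)

b = 3.83 N·s/m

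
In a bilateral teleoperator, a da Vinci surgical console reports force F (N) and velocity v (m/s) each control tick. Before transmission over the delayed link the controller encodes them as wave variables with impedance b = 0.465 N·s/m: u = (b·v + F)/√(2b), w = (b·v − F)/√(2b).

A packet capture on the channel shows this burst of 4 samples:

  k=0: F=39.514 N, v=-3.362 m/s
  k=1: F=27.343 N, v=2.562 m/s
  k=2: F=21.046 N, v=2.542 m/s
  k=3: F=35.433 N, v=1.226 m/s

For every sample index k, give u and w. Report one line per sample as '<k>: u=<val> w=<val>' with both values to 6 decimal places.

0: u=39.353012 w=-42.595207
1: u=29.588722 w=-27.118019
2: u=23.049393 w=-20.597977
3: u=37.333465 w=-36.151154

k=0: b·v=0.465×(-3.362)=-1.563330; √(2b)=0.964365; u=(-1.563330+39.514)/0.964365=39.353012, w=(-1.563330−39.514)/0.964365=-42.595207
k=1: b·v=0.465×2.562=1.191330; √(2b)=0.964365; u=(1.191330+27.343)/0.964365=29.588722, w=(1.191330−27.343)/0.964365=-27.118019
k=2: b·v=0.465×2.542=1.182030; √(2b)=0.964365; u=(1.182030+21.046)/0.964365=23.049393, w=(1.182030−21.046)/0.964365=-20.597977
k=3: b·v=0.465×1.226=0.570090; √(2b)=0.964365; u=(0.570090+35.433)/0.964365=37.333465, w=(0.570090−35.433)/0.964365=-36.151154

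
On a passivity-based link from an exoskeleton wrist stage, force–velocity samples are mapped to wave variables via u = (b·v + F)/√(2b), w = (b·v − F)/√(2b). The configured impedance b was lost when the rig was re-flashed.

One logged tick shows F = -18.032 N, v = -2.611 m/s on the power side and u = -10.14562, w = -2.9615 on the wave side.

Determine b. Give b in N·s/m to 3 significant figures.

u + w = -13.1071;  u + w = √(2b)·v, so √(2b) = -13.1071/(-2.611) = 5.0200.
b = (√(2b))²/2 = 25.2000/2 = 12.6000.
(Check via u − w = 2F/√(2b): u − w = -7.1841, 2F/√(2b) = -7.1841.)

b = 12.6 N·s/m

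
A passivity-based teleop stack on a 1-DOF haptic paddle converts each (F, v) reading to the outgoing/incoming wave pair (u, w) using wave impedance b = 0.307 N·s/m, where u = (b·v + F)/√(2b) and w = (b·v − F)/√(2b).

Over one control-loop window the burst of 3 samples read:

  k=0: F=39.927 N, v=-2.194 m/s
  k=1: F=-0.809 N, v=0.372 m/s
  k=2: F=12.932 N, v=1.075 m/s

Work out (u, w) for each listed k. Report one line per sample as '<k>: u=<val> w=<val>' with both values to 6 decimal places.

k=0: b·v=0.307×(-2.194)=-0.673558; √(2b)=0.783582; u=(-0.673558+39.927)/0.783582=50.094905, w=(-0.673558−39.927)/0.783582=-51.814083
k=1: b·v=0.307×0.372=0.114204; √(2b)=0.783582; u=(0.114204+(-0.809))/0.783582=-0.886693, w=(0.114204−(-0.809))/0.783582=1.178185
k=2: b·v=0.307×1.075=0.330025; √(2b)=0.783582; u=(0.330025+12.932)/0.783582=16.924882, w=(0.330025−12.932)/0.783582=-16.082532

0: u=50.094905 w=-51.814083
1: u=-0.886693 w=1.178185
2: u=16.924882 w=-16.082532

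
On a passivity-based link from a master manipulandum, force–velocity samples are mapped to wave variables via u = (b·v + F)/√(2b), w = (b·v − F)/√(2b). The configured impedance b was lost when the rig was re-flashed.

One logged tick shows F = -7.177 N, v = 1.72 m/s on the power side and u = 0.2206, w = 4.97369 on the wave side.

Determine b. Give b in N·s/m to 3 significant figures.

u + w = 5.1943;  u + w = √(2b)·v, so √(2b) = 5.1943/1.72 = 3.0199.
b = (√(2b))²/2 = 9.1200/2 = 4.5600.
(Check via u − w = 2F/√(2b): u − w = -4.7531, 2F/√(2b) = -4.7531.)

b = 4.56 N·s/m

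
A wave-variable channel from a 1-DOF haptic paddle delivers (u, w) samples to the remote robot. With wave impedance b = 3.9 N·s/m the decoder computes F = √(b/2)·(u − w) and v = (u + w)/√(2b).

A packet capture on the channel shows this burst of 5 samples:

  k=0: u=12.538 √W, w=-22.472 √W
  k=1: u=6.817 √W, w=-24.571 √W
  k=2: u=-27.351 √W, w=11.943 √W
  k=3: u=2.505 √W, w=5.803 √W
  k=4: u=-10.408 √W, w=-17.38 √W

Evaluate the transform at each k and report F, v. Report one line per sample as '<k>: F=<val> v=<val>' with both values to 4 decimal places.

0: F=48.8888 v=-3.5569
1: F=43.8310 v=-6.3570
2: F=-54.8711 v=-5.5169
3: F=-4.6054 v=2.9747
4: F=9.7359 v=-9.9497

k=0: u−w=35.0100, u+w=-9.9340; √(b/2)=1.3964, √(2b)=2.7928; F=1.3964×35.01=48.8888, v=-9.9340/2.7928=-3.5569
k=1: u−w=31.3880, u+w=-17.7540; √(b/2)=1.3964, √(2b)=2.7928; F=1.3964×31.388=43.8310, v=-17.7540/2.7928=-6.3570
k=2: u−w=-39.2940, u+w=-15.4080; √(b/2)=1.3964, √(2b)=2.7928; F=1.3964×(-39.294)=-54.8711, v=-15.4080/2.7928=-5.5169
k=3: u−w=-3.2980, u+w=8.3080; √(b/2)=1.3964, √(2b)=2.7928; F=1.3964×(-3.298)=-4.6054, v=8.3080/2.7928=2.9747
k=4: u−w=6.9720, u+w=-27.7880; √(b/2)=1.3964, √(2b)=2.7928; F=1.3964×6.972=9.7359, v=-27.7880/2.7928=-9.9497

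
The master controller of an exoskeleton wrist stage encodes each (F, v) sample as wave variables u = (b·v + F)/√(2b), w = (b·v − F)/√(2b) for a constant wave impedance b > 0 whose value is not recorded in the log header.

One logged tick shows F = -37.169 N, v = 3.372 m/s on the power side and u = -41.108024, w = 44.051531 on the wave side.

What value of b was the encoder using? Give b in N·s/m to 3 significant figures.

u + w = 2.943507;  u + w = √(2b)·v, so √(2b) = 2.943507/3.372 = 0.872926.
b = (√(2b))²/2 = 0.762000/2 = 0.381000.
(Check via u − w = 2F/√(2b): u − w = -85.159555, 2F/√(2b) = -85.159552.)

b = 0.381 N·s/m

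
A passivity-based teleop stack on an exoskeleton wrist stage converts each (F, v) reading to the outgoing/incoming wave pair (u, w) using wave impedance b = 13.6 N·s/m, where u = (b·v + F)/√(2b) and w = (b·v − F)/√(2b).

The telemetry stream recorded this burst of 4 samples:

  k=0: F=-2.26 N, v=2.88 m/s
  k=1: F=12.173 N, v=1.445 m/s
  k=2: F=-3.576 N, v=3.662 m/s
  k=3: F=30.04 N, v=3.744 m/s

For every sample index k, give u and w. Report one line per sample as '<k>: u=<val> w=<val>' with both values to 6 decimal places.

0: u=7.076786 w=7.943456
1: u=6.102165 w=1.434033
2: u=8.863661 w=10.234994
3: u=15.523065 w=4.003250

k=0: b·v=13.6×2.88=39.168000; √(2b)=5.215362; u=(39.168000+(-2.26))/5.215362=7.076786, w=(39.168000−(-2.26))/5.215362=7.943456
k=1: b·v=13.6×1.445=19.652000; √(2b)=5.215362; u=(19.652000+12.173)/5.215362=6.102165, w=(19.652000−12.173)/5.215362=1.434033
k=2: b·v=13.6×3.662=49.803200; √(2b)=5.215362; u=(49.803200+(-3.576))/5.215362=8.863661, w=(49.803200−(-3.576))/5.215362=10.234994
k=3: b·v=13.6×3.744=50.918400; √(2b)=5.215362; u=(50.918400+30.04)/5.215362=15.523065, w=(50.918400−30.04)/5.215362=4.003250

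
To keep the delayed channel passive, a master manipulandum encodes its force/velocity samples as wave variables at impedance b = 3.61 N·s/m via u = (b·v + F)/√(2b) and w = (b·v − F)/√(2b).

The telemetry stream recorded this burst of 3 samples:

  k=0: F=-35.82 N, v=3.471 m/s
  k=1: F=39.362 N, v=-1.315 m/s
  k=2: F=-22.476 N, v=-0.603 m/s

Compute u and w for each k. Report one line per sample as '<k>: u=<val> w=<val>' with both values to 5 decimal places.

k=0: b·v=3.61×3.471=12.53031; √(2b)=2.68701; u=(12.53031+(-35.82))/2.68701=-8.66753, w=(12.53031−(-35.82))/2.68701=17.99412
k=1: b·v=3.61×(-1.315)=-4.74715; √(2b)=2.68701; u=(-4.74715+39.362)/2.68701=12.88231, w=(-4.74715−39.362)/2.68701=-16.41573
k=2: b·v=3.61×(-0.603)=-2.17683; √(2b)=2.68701; u=(-2.17683+(-22.476))/2.68701=-9.17483, w=(-2.17683−(-22.476))/2.68701=7.55457

0: u=-8.66753 w=17.99412
1: u=12.88231 w=-16.41573
2: u=-9.17483 w=7.55457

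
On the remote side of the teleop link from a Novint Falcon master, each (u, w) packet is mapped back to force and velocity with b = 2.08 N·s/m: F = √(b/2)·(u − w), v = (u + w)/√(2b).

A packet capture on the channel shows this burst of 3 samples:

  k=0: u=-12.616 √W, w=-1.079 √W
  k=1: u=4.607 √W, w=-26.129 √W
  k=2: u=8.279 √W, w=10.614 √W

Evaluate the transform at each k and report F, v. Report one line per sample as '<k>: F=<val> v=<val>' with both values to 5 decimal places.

k=0: u−w=-11.53700, u+w=-13.69500; √(b/2)=1.01980, √(2b)=2.03961; F=1.01980×(-11.537)=-11.76548, v=-13.69500/2.03961=-6.71453
k=1: u−w=30.73600, u+w=-21.52200; √(b/2)=1.01980, √(2b)=2.03961; F=1.01980×30.736=31.34469, v=-21.52200/2.03961=-10.55203
k=2: u−w=-2.33500, u+w=18.89300; √(b/2)=1.01980, √(2b)=2.03961; F=1.01980×(-2.335)=-2.38124, v=18.89300/2.03961=9.26306

0: F=-11.76548 v=-6.71453
1: F=31.34469 v=-10.55203
2: F=-2.38124 v=9.26306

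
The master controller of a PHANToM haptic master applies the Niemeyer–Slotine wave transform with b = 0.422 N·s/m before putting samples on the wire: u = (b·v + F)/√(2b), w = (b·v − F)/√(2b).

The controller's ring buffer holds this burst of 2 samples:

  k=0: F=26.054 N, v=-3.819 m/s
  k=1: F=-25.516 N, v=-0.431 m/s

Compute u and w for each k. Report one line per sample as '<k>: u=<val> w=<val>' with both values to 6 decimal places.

0: u=26.605554 w=-30.114049
1: u=-27.972167 w=27.576209

k=0: b·v=0.422×(-3.819)=-1.611618; √(2b)=0.918695; u=(-1.611618+26.054)/0.918695=26.605554, w=(-1.611618−26.054)/0.918695=-30.114049
k=1: b·v=0.422×(-0.431)=-0.181882; √(2b)=0.918695; u=(-0.181882+(-25.516))/0.918695=-27.972167, w=(-0.181882−(-25.516))/0.918695=27.576209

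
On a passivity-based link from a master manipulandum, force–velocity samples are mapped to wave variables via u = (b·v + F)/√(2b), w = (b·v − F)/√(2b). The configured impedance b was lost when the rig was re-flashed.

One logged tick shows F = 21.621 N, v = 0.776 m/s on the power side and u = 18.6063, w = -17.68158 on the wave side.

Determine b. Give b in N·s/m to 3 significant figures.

b = 0.71 N·s/m

u + w = 0.9247;  u + w = √(2b)·v, so √(2b) = 0.9247/0.776 = 1.1916.
b = (√(2b))²/2 = 1.4200/2 = 0.7100.
(Check via u − w = 2F/√(2b): u − w = 36.2879, 2F/√(2b) = 36.2875.)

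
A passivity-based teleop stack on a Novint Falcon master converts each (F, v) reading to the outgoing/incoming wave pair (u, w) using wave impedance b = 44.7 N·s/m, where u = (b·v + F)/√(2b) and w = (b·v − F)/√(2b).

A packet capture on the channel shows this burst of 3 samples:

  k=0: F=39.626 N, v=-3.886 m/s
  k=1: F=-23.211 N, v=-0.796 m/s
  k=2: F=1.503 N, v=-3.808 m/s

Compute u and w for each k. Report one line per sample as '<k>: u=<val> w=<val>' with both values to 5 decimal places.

0: u=-14.18043 w=-22.56231
1: u=-6.21800 w=-1.30830
2: u=-17.84366 w=-18.16158

k=0: b·v=44.7×(-3.886)=-173.70420; √(2b)=9.45516; u=(-173.70420+39.626)/9.45516=-14.18043, w=(-173.70420−39.626)/9.45516=-22.56231
k=1: b·v=44.7×(-0.796)=-35.58120; √(2b)=9.45516; u=(-35.58120+(-23.211))/9.45516=-6.21800, w=(-35.58120−(-23.211))/9.45516=-1.30830
k=2: b·v=44.7×(-3.808)=-170.21760; √(2b)=9.45516; u=(-170.21760+1.503)/9.45516=-17.84366, w=(-170.21760−1.503)/9.45516=-18.16158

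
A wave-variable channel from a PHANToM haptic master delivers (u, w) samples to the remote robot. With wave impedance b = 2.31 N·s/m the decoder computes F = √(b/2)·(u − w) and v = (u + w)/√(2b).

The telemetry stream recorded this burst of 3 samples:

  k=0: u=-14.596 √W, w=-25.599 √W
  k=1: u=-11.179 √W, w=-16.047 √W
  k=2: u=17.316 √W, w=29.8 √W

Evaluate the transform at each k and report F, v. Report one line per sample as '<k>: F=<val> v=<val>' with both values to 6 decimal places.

0: F=11.825026 v=-18.700406
1: F=5.231685 v=-12.666682
2: F=-13.416670 v=21.920347

k=0: u−w=11.003000, u+w=-40.195000; √(b/2)=1.074709, √(2b)=2.149419; F=1.074709×11.003=11.825026, v=-40.195000/2.149419=-18.700406
k=1: u−w=4.868000, u+w=-27.226000; √(b/2)=1.074709, √(2b)=2.149419; F=1.074709×4.868=5.231685, v=-27.226000/2.149419=-12.666682
k=2: u−w=-12.484000, u+w=47.116000; √(b/2)=1.074709, √(2b)=2.149419; F=1.074709×(-12.484)=-13.416670, v=47.116000/2.149419=21.920347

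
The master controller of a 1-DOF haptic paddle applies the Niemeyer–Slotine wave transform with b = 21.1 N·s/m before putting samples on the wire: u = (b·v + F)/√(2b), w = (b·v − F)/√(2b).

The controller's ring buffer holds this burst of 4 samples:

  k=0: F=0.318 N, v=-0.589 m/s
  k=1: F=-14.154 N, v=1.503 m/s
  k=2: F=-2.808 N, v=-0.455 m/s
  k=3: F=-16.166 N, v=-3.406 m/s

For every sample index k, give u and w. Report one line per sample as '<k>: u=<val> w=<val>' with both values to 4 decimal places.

0: u=-1.8642 w=-1.9621
1: u=2.7030 w=7.0607
2: u=-1.9101 w=-1.0456
3: u=-13.5515 w=-8.5744

k=0: b·v=21.1×(-0.589)=-12.4279; √(2b)=6.4962; u=(-12.4279+0.318)/6.4962=-1.8642, w=(-12.4279−0.318)/6.4962=-1.9621
k=1: b·v=21.1×1.503=31.7133; √(2b)=6.4962; u=(31.7133+(-14.154))/6.4962=2.7030, w=(31.7133−(-14.154))/6.4962=7.0607
k=2: b·v=21.1×(-0.455)=-9.6005; √(2b)=6.4962; u=(-9.6005+(-2.808))/6.4962=-1.9101, w=(-9.6005−(-2.808))/6.4962=-1.0456
k=3: b·v=21.1×(-3.406)=-71.8666; √(2b)=6.4962; u=(-71.8666+(-16.166))/6.4962=-13.5515, w=(-71.8666−(-16.166))/6.4962=-8.5744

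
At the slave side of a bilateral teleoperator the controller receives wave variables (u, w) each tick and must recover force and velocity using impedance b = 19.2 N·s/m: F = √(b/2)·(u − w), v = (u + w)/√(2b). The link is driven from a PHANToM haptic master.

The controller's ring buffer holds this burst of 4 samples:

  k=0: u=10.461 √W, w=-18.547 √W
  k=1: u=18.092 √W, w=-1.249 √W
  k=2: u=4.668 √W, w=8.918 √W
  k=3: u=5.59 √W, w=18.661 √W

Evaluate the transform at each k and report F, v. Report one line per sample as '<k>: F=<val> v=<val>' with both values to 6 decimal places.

k=0: u−w=29.008000, u+w=-8.086000; √(b/2)=3.098387, √(2b)=6.196773; F=3.098387×29.008=89.878001, v=-8.086000/6.196773=-1.304873
k=1: u−w=19.341000, u+w=16.843000; √(b/2)=3.098387, √(2b)=6.196773; F=3.098387×19.341=59.925897, v=16.843000/6.196773=2.718027
k=2: u−w=-4.250000, u+w=13.586000; √(b/2)=3.098387, √(2b)=6.196773; F=3.098387×(-4.25)=-13.168143, v=13.586000/6.196773=2.192431
k=3: u−w=-13.071000, u+w=24.251000; √(b/2)=3.098387, √(2b)=6.196773; F=3.098387×(-13.071)=-40.499012, v=24.251000/6.196773=3.913488

0: F=89.878001 v=-1.304873
1: F=59.925897 v=2.718027
2: F=-13.168143 v=2.192431
3: F=-40.499012 v=3.913488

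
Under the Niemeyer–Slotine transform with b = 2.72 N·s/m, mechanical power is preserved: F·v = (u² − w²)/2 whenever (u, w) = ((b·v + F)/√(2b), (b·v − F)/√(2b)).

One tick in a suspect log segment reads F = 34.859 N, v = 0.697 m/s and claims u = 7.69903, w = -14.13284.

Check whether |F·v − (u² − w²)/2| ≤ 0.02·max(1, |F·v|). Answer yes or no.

no

F·v = 34.859×0.697 = 24.29672 W.
(u² − w²)/2 = (59.27506 − 199.73717)/2 = -70.23105 W.
|Δ| = 94.52777;  2% of max(1, |F·v|) = 0.48593.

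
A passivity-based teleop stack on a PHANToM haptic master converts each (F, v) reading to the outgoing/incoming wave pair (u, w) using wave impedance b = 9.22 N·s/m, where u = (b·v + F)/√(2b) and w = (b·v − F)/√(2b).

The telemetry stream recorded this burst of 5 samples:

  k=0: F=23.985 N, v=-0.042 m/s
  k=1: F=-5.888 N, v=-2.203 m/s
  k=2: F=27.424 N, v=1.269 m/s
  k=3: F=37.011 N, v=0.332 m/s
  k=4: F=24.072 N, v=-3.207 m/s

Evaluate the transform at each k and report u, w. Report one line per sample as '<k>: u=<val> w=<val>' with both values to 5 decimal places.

k=0: b·v=9.22×(-0.042)=-0.38724; √(2b)=4.29418; u=(-0.38724+23.985)/4.29418=5.49529, w=(-0.38724−23.985)/4.29418=-5.67564
k=1: b·v=9.22×(-2.203)=-20.31166; √(2b)=4.29418; u=(-20.31166+(-5.888))/4.29418=-6.10120, w=(-20.31166−(-5.888))/4.29418=-3.35888
k=2: b·v=9.22×1.269=11.70018; √(2b)=4.29418; u=(11.70018+27.424)/4.29418=9.11097, w=(11.70018−27.424)/4.29418=-3.66166
k=3: b·v=9.22×0.332=3.06104; √(2b)=4.29418; u=(3.06104+37.011)/4.29418=9.33170, w=(3.06104−37.011)/4.29418=-7.90604
k=4: b·v=9.22×(-3.207)=-29.56854; √(2b)=4.29418; u=(-29.56854+24.072)/4.29418=-1.28000, w=(-29.56854−24.072)/4.29418=-12.49145

0: u=5.49529 w=-5.67564
1: u=-6.10120 w=-3.35888
2: u=9.11097 w=-3.66166
3: u=9.33170 w=-7.90604
4: u=-1.28000 w=-12.49145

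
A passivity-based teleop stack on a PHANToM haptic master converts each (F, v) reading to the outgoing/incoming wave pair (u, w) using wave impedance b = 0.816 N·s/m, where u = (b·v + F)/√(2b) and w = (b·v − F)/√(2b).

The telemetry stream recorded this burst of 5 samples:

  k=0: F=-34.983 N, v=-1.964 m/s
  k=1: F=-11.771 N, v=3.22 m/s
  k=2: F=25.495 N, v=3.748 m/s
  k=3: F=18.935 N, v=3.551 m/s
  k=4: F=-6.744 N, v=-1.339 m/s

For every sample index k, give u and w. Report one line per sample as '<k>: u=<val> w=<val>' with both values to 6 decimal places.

k=0: b·v=0.816×(-1.964)=-1.602624; √(2b)=1.277498; u=(-1.602624+(-34.983))/1.277498=-28.638508, w=(-1.602624−(-34.983))/1.277498=26.129503
k=1: b·v=0.816×3.22=2.627520; √(2b)=1.277498; u=(2.627520+(-11.771))/1.277498=-7.157337, w=(2.627520−(-11.771))/1.277498=11.270879
k=2: b·v=0.816×3.748=3.058368; √(2b)=1.277498; u=(3.058368+25.495)/1.277498=22.351016, w=(3.058368−25.495)/1.277498=-17.562955
k=3: b·v=0.816×3.551=2.897616; √(2b)=1.277498; u=(2.897616+18.935)/1.277498=17.090143, w=(2.897616−18.935)/1.277498=-12.553749
k=4: b·v=0.816×(-1.339)=-1.092624; √(2b)=1.277498; u=(-1.092624+(-6.744))/1.277498=-6.134355, w=(-1.092624−(-6.744))/1.277498=4.423786

0: u=-28.638508 w=26.129503
1: u=-7.157337 w=11.270879
2: u=22.351016 w=-17.562955
3: u=17.090143 w=-12.553749
4: u=-6.134355 w=4.423786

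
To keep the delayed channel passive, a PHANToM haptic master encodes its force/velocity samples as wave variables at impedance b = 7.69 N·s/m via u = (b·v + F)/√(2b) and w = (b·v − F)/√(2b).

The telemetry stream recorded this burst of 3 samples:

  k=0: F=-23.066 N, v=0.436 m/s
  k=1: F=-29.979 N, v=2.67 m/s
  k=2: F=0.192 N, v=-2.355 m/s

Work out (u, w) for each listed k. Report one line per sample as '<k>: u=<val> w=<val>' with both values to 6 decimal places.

k=0: b·v=7.69×0.436=3.352840; √(2b)=3.921734; u=(3.352840+(-23.066))/3.921734=-5.026643, w=(3.352840−(-23.066))/3.921734=6.736520
k=1: b·v=7.69×2.67=20.532300; √(2b)=3.921734; u=(20.532300+(-29.979))/3.921734=-2.408807, w=(20.532300−(-29.979))/3.921734=12.879837
k=2: b·v=7.69×(-2.355)=-18.109950; √(2b)=3.921734; u=(-18.109950+0.192)/3.921734=-4.568884, w=(-18.109950−0.192)/3.921734=-4.666800

0: u=-5.026643 w=6.736520
1: u=-2.408807 w=12.879837
2: u=-4.568884 w=-4.666800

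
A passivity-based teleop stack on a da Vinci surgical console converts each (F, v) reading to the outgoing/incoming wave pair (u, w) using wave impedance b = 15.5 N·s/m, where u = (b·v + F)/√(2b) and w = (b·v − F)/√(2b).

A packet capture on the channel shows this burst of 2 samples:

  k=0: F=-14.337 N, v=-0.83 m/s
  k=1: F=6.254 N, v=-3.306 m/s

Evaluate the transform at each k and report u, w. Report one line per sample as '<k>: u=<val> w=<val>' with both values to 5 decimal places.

0: u=-4.88562 w=0.26438
1: u=-8.08026 w=-10.32677

k=0: b·v=15.5×(-0.83)=-12.86500; √(2b)=5.56776; u=(-12.86500+(-14.337))/5.56776=-4.88562, w=(-12.86500−(-14.337))/5.56776=0.26438
k=1: b·v=15.5×(-3.306)=-51.24300; √(2b)=5.56776; u=(-51.24300+6.254)/5.56776=-8.08026, w=(-51.24300−6.254)/5.56776=-10.32677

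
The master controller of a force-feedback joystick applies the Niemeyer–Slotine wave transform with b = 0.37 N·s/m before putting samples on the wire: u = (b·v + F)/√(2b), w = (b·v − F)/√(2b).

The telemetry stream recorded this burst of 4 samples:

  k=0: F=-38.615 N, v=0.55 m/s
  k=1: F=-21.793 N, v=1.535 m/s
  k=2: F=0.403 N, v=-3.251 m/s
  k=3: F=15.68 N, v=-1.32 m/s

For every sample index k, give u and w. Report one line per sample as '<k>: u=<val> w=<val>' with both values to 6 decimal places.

0: u=-44.652462 w=45.125590
1: u=-24.673619 w=25.994076
2: u=-0.929830 w=-1.866786
3: u=17.659876 w=-18.795383

k=0: b·v=0.37×0.55=0.203500; √(2b)=0.860233; u=(0.203500+(-38.615))/0.860233=-44.652462, w=(0.203500−(-38.615))/0.860233=45.125590
k=1: b·v=0.37×1.535=0.567950; √(2b)=0.860233; u=(0.567950+(-21.793))/0.860233=-24.673619, w=(0.567950−(-21.793))/0.860233=25.994076
k=2: b·v=0.37×(-3.251)=-1.202870; √(2b)=0.860233; u=(-1.202870+0.403)/0.860233=-0.929830, w=(-1.202870−0.403)/0.860233=-1.866786
k=3: b·v=0.37×(-1.32)=-0.488400; √(2b)=0.860233; u=(-0.488400+15.68)/0.860233=17.659876, w=(-0.488400−15.68)/0.860233=-18.795383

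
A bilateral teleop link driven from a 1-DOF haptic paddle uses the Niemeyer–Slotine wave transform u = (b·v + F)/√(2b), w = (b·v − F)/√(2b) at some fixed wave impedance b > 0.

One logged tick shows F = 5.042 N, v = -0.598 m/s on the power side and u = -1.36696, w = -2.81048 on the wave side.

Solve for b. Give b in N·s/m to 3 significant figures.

u + w = -4.17744;  u + w = √(2b)·v, so √(2b) = -4.17744/(-0.598) = 6.98569.
b = (√(2b))²/2 = 48.79980/2 = 24.39990.
(Check via u − w = 2F/√(2b): u − w = 1.44352, 2F/√(2b) = 1.44352.)

b = 24.4 N·s/m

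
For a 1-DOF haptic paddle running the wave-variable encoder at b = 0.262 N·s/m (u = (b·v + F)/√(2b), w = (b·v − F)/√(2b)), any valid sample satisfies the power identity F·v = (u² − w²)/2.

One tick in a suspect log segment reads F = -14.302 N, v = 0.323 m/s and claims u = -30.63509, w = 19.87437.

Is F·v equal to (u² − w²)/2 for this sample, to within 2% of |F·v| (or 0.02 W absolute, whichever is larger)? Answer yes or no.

no

F·v = (-14.302)×0.323 = -4.6195 W.
(u² − w²)/2 = (938.5087 − 394.9906)/2 = 271.7591 W.
|Δ| = 276.3786;  2% of max(1, |F·v|) = 0.0924.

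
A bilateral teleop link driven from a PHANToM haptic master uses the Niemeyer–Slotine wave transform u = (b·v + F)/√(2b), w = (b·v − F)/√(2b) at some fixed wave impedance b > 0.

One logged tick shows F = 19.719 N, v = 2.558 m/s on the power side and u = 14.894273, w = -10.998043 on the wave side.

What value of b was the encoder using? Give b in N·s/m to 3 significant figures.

u + w = 3.896230;  u + w = √(2b)·v, so √(2b) = 3.896230/2.558 = 1.523155.
b = (√(2b))²/2 = 2.320001/2 = 1.160000.
(Check via u − w = 2F/√(2b): u − w = 25.892316, 2F/√(2b) = 25.892312.)

b = 1.16 N·s/m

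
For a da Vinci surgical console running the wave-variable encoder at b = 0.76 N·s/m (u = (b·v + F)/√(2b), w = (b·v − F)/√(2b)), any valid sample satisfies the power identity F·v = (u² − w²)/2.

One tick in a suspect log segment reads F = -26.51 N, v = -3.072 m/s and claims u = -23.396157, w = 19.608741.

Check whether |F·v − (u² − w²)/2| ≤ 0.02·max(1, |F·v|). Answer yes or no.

yes

F·v = (-26.51)×(-3.072) = 81.438720 W.
(u² − w²)/2 = (547.380162 − 384.502724)/2 = 81.438719 W.
|Δ| = 0.000001;  2% of max(1, |F·v|) = 1.628774.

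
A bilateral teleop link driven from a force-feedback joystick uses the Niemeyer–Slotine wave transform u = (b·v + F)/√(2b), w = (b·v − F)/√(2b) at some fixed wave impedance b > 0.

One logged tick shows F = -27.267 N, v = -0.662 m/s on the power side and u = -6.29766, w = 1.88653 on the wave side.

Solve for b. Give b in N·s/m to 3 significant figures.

b = 22.2 N·s/m

u + w = -4.41113;  u + w = √(2b)·v, so √(2b) = -4.41113/(-0.662) = 6.66334.
b = (√(2b))²/2 = 44.40008/2 = 22.20004.
(Check via u − w = 2F/√(2b): u − w = -8.18419, 2F/√(2b) = -8.18419.)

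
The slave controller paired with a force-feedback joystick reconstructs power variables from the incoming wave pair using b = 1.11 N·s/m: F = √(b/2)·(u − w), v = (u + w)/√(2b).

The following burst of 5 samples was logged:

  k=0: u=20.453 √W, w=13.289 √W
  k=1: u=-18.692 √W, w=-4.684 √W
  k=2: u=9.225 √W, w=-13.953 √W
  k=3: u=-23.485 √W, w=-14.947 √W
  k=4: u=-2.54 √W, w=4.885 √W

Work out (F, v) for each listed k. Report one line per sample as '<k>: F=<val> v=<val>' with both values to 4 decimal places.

0: F=5.3371 v=22.6461
1: F=-10.4357 v=-15.6889
2: F=17.2672 v=-3.1732
3: F=-6.3607 v=-25.7939
4: F=-5.5315 v=1.5739

k=0: u−w=7.1640, u+w=33.7420; √(b/2)=0.7450, √(2b)=1.4900; F=0.7450×7.164=5.3371, v=33.7420/1.4900=22.6461
k=1: u−w=-14.0080, u+w=-23.3760; √(b/2)=0.7450, √(2b)=1.4900; F=0.7450×(-14.008)=-10.4357, v=-23.3760/1.4900=-15.6889
k=2: u−w=23.1780, u+w=-4.7280; √(b/2)=0.7450, √(2b)=1.4900; F=0.7450×23.178=17.2672, v=-4.7280/1.4900=-3.1732
k=3: u−w=-8.5380, u+w=-38.4320; √(b/2)=0.7450, √(2b)=1.4900; F=0.7450×(-8.538)=-6.3607, v=-38.4320/1.4900=-25.7939
k=4: u−w=-7.4250, u+w=2.3450; √(b/2)=0.7450, √(2b)=1.4900; F=0.7450×(-7.425)=-5.5315, v=2.3450/1.4900=1.5739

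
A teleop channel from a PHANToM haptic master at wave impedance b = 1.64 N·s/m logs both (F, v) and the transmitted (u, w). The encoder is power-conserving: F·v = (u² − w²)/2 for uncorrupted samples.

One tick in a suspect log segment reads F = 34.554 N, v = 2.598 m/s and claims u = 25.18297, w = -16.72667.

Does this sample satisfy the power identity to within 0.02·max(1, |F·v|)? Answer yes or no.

F·v = 34.554×2.598 = 89.77129 W.
(u² − w²)/2 = (634.18198 − 279.78149)/2 = 177.20024 W.
|Δ| = 87.42895;  2% of max(1, |F·v|) = 1.79543.

no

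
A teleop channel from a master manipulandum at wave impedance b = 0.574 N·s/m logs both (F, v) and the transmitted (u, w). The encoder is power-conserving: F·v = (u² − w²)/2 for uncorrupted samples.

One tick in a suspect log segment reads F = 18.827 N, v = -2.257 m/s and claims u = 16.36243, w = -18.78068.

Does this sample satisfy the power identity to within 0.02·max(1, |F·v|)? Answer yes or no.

F·v = 18.827×(-2.257) = -42.4925 W.
(u² − w²)/2 = (267.7291 − 352.7139)/2 = -42.4924 W.
|Δ| = 0.0001;  2% of max(1, |F·v|) = 0.8499.

yes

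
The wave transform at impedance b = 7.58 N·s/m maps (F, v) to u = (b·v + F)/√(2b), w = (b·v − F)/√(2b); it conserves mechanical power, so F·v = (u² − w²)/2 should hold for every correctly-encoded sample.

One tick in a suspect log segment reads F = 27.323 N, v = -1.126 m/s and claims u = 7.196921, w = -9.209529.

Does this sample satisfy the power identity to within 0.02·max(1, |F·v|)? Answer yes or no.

no

F·v = 27.323×(-1.126) = -30.765698 W.
(u² − w²)/2 = (51.795672 − 84.815424)/2 = -16.509876 W.
|Δ| = 14.255822;  2% of max(1, |F·v|) = 0.615314.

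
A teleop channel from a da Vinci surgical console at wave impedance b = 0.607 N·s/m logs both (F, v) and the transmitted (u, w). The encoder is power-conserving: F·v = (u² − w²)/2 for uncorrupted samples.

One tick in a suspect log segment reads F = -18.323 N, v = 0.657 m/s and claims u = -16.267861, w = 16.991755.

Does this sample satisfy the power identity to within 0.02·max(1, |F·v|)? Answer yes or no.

F·v = (-18.323)×0.657 = -12.038211 W.
(u² − w²)/2 = (264.643302 − 288.719738)/2 = -12.038218 W.
|Δ| = 0.000007;  2% of max(1, |F·v|) = 0.240764.

yes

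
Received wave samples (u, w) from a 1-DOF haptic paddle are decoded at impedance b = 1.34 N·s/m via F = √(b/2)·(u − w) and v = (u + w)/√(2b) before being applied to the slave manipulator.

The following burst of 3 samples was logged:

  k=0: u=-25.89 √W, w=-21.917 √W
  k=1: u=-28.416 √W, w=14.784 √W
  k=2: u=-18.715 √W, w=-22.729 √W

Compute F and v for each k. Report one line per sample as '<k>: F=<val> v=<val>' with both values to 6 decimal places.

k=0: u−w=-3.973000, u+w=-47.807000; √(b/2)=0.818535, √(2b)=1.637071; F=0.818535×(-3.973)=-3.252041, v=-47.807000/1.637071=-29.202773
k=1: u−w=-43.200000, u+w=-13.632000; √(b/2)=0.818535, √(2b)=1.637071; F=0.818535×(-43.2)=-35.360724, v=-13.632000/1.637071=-8.327069
k=2: u−w=4.014000, u+w=-41.444000; √(b/2)=0.818535, √(2b)=1.637071; F=0.818535×4.014=3.285601, v=-41.444000/1.637071=-25.315952

0: F=-3.252041 v=-29.202773
1: F=-35.360724 v=-8.327069
2: F=3.285601 v=-25.315952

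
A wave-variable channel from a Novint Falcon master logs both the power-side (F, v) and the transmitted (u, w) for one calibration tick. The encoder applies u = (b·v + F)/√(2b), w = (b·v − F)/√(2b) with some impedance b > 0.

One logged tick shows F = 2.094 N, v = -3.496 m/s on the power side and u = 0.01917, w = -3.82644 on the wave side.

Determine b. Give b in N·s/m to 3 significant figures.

u + w = -3.80727;  u + w = √(2b)·v, so √(2b) = -3.80727/(-3.496) = 1.08904.
b = (√(2b))²/2 = 1.18600/2 = 0.59300.
(Check via u − w = 2F/√(2b): u − w = 3.84561, 2F/√(2b) = 3.84560.)

b = 0.593 N·s/m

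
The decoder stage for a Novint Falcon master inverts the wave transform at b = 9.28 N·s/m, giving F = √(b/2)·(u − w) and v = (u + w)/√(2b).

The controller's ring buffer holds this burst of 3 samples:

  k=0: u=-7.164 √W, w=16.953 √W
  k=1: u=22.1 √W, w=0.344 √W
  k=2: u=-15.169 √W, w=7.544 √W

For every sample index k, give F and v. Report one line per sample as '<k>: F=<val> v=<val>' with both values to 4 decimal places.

0: F=-51.9496 v=2.2722
1: F=46.8639 v=5.2097
2: F=-48.9253 v=-1.7699

k=0: u−w=-24.1170, u+w=9.7890; √(b/2)=2.1541, √(2b)=4.3081; F=2.1541×(-24.117)=-51.9496, v=9.7890/4.3081=2.2722
k=1: u−w=21.7560, u+w=22.4440; √(b/2)=2.1541, √(2b)=4.3081; F=2.1541×21.756=46.8639, v=22.4440/4.3081=5.2097
k=2: u−w=-22.7130, u+w=-7.6250; √(b/2)=2.1541, √(2b)=4.3081; F=2.1541×(-22.713)=-48.9253, v=-7.6250/4.3081=-1.7699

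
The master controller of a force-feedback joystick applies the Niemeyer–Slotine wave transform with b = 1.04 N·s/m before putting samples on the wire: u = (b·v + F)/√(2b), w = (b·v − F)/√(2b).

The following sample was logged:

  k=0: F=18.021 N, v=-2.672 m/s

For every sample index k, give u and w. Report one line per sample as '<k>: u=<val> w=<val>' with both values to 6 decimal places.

0: u=10.568509 w=-14.422122

k=0: b·v=1.04×(-2.672)=-2.778880; √(2b)=1.442221; u=(-2.778880+18.021)/1.442221=10.568509, w=(-2.778880−18.021)/1.442221=-14.422122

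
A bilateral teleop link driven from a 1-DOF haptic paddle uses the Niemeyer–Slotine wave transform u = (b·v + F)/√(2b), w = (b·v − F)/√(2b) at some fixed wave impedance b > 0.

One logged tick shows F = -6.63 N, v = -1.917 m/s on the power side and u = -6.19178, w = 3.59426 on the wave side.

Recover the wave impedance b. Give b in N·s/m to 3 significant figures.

u + w = -2.5975;  u + w = √(2b)·v, so √(2b) = -2.5975/(-1.917) = 1.3550.
b = (√(2b))²/2 = 1.8360/2 = 0.9180.
(Check via u − w = 2F/√(2b): u − w = -9.7860, 2F/√(2b) = -9.7860.)

b = 0.918 N·s/m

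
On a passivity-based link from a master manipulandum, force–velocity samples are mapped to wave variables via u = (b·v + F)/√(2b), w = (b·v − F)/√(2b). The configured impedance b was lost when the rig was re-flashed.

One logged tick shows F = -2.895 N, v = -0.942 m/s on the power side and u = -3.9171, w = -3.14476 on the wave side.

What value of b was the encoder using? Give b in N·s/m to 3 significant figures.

b = 28.1 N·s/m

u + w = -7.0619;  u + w = √(2b)·v, so √(2b) = -7.0619/(-0.942) = 7.4967.
b = (√(2b))²/2 = 56.2000/2 = 28.1000.
(Check via u − w = 2F/√(2b): u − w = -0.7723, 2F/√(2b) = -0.7723.)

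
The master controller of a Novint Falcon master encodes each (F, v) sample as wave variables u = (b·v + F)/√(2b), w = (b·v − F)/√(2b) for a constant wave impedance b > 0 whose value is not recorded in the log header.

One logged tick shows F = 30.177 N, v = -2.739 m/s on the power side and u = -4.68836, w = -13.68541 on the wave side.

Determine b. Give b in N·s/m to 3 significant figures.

b = 22.5 N·s/m

u + w = -18.3738;  u + w = √(2b)·v, so √(2b) = -18.3738/(-2.739) = 6.7082.
b = (√(2b))²/2 = 45.0000/2 = 22.5000.
(Check via u − w = 2F/√(2b): u − w = 8.9970, 2F/√(2b) = 8.9970.)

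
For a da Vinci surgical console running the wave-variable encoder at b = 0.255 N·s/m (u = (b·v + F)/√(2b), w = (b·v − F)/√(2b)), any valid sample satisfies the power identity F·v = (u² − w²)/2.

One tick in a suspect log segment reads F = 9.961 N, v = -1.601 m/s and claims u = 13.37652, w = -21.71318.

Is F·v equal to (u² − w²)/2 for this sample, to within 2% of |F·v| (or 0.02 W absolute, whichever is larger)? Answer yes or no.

F·v = 9.961×(-1.601) = -15.9476 W.
(u² − w²)/2 = (178.9313 − 471.4622)/2 = -146.2654 W.
|Δ| = 130.3179;  2% of max(1, |F·v|) = 0.3190.

no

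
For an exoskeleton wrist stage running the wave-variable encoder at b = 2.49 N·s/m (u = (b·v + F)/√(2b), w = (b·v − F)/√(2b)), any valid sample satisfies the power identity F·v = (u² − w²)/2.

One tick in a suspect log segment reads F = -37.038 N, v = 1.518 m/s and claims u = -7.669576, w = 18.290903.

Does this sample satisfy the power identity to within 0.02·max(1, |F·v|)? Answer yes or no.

no

F·v = (-37.038)×1.518 = -56.223684 W.
(u² − w²)/2 = (58.822396 − 334.557133)/2 = -137.867368 W.
|Δ| = 81.643684;  2% of max(1, |F·v|) = 1.124474.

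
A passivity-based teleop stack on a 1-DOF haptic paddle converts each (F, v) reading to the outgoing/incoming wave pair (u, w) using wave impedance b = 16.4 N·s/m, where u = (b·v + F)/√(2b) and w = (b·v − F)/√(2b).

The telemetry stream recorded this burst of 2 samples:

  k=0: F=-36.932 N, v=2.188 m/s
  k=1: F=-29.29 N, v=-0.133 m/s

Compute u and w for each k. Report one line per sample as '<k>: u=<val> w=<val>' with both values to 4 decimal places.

k=0: b·v=16.4×2.188=35.8832; √(2b)=5.7271; u=(35.8832+(-36.932))/5.7271=-0.1831, w=(35.8832−(-36.932))/5.7271=12.7141
k=1: b·v=16.4×(-0.133)=-2.1812; √(2b)=5.7271; u=(-2.1812+(-29.29))/5.7271=-5.4951, w=(-2.1812−(-29.29))/5.7271=4.7334

0: u=-0.1831 w=12.7141
1: u=-5.4951 w=4.7334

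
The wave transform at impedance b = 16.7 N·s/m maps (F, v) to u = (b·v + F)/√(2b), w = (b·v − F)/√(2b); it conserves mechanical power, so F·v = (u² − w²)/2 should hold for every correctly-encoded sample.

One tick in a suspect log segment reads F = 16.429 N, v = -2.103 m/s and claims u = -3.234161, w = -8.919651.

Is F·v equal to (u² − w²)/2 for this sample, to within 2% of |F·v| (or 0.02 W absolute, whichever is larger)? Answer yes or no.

F·v = 16.429×(-2.103) = -34.550187 W.
(u² − w²)/2 = (10.459797 − 79.560174)/2 = -34.550188 W.
|Δ| = 0.000001;  2% of max(1, |F·v|) = 0.691004.

yes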